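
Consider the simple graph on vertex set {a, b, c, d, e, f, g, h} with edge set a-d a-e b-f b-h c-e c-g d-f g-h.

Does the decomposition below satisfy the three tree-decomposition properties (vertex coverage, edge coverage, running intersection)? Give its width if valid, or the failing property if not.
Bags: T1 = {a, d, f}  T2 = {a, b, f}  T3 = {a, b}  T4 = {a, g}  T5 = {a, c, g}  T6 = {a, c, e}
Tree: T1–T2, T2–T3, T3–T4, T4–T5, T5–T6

A tree decomposition must satisfy three properties: every vertex lies in some bag; for every edge, both endpoints lie together in some bag; and for every vertex, the bags containing it form a connected subtree. Here vertex h appears in no bag, so the decomposition is invalid.

No — vertex h appears in no bag.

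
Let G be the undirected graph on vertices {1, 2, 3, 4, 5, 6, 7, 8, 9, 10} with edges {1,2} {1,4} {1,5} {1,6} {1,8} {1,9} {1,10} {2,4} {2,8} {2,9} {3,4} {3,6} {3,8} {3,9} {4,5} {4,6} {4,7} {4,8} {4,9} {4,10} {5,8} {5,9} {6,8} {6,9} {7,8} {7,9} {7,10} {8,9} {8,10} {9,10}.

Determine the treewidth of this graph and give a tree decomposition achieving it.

The largest bag has 5 vertices, giving width 4; this decomposition certifies tw(G) ≤ 4. Conversely, {1, 2, 4, 8, 9} is a clique of size 5, and the vertices of any clique must share a bag in every tree decomposition; so some bag has ≥ 5 vertices and tw(G) ≥ 4. Therefore the treewidth is 4.

Treewidth 4.
Bags: B1 = {4, 7, 8, 9, 10}  B2 = {1, 4, 8, 9, 10}  B3 = {1, 2, 4, 8, 9}  B4 = {1, 4, 6, 8, 9}  B5 = {1, 4, 5, 8, 9}  B6 = {3, 4, 6, 8, 9}
Tree: B1–B2, B2–B3, B3–B4, B4–B5, B4–B6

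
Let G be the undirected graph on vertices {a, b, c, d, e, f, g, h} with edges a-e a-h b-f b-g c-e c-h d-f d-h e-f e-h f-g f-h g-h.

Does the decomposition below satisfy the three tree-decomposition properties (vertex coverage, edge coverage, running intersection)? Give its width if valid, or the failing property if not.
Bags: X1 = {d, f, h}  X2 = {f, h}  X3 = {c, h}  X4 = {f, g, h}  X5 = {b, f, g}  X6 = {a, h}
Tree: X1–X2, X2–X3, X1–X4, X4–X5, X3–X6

A tree decomposition must satisfy three properties: every vertex lies in some bag; for every edge, both endpoints lie together in some bag; and for every vertex, the bags containing it form a connected subtree. Here vertex e appears in no bag, so the decomposition is invalid.

No — vertex e appears in no bag.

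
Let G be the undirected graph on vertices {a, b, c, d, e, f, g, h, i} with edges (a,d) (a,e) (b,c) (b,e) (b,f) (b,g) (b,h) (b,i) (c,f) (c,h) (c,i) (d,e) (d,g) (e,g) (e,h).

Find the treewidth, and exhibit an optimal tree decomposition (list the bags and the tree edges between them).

Treewidth 2.
One optimal decomposition is:
Bags: B1 = {b, e, h}  B2 = {b, c, h}  B3 = {b, c, f}  B4 = {b, e, g}  B5 = {d, e, g}  B6 = {b, c, i}  B7 = {a, d, e}
Tree: B1–B2, B2–B3, B1–B4, B4–B5, B3–B6, B5–B7

Every bag has size at most 3, so the width is 3 − 1 = 2 and tw(G) ≤ 2. For the lower bound, the 3 vertices {d, e, g} are pairwise adjacent, and any tree decomposition puts a clique entirely inside one bag — forcing width ≥ 2. Therefore the treewidth is 2.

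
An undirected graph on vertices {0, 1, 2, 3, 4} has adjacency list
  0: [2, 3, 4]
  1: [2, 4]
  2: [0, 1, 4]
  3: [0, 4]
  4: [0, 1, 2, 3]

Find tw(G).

2

A width-2 tree decomposition is:
Bags: B1 = {0, 2, 4}  B2 = {1, 2, 4}  B3 = {0, 3, 4}
Tree: B1–B2, B1–B3
The largest bag has 3 vertices, giving width 2; this decomposition certifies tw(G) ≤ 2. For the lower bound, the 3 vertices {0, 2, 4} are pairwise adjacent, and any tree decomposition puts a clique entirely inside one bag — forcing width ≥ 2. Combining the bounds, tw(G) = 2.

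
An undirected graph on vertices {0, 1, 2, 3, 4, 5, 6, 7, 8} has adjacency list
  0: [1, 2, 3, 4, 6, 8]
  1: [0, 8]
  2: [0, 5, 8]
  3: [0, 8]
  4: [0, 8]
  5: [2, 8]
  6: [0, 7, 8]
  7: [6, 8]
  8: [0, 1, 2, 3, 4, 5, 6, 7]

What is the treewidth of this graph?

2

A width-2 tree decomposition is:
Bags: B1 = {2, 5, 8}  B2 = {0, 2, 8}  B3 = {0, 3, 8}  B4 = {0, 6, 8}  B5 = {0, 1, 8}  B6 = {0, 4, 8}  B7 = {6, 7, 8}
Tree: B1–B2, B2–B3, B3–B4, B2–B5, B5–B6, B4–B7
Each bag holds 3 vertices, so the decomposition has width 2, which upper-bounds the treewidth. On the other hand G contains the 3-clique {0, 1, 8}. A clique must lie in a single bag of any decomposition, so no decomposition can have width below 2. Therefore the treewidth is 2.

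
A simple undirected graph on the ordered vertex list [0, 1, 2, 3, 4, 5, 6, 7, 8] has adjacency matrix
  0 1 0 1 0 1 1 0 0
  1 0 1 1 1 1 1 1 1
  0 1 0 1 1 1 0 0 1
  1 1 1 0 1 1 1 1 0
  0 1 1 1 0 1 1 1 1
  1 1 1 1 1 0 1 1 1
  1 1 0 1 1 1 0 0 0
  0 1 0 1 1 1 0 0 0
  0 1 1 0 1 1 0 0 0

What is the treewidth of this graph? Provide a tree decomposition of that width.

Treewidth 4.
One optimal decomposition is:
Bags: B1 = {0, 1, 3, 5, 6}  B2 = {1, 3, 4, 5, 6}  B3 = {1, 3, 4, 5, 7}  B4 = {1, 2, 3, 4, 5}  B5 = {1, 2, 4, 5, 8}
Tree: B1–B2, B2–B3, B2–B4, B4–B5

The largest bag has 5 vertices, giving width 4; this decomposition certifies tw(G) ≤ 4. Conversely, {1, 2, 4, 5, 8} is a clique of size 5, and the vertices of any clique must share a bag in every tree decomposition; so some bag has ≥ 5 vertices and tw(G) ≥ 4. Combining the bounds, tw(G) = 4.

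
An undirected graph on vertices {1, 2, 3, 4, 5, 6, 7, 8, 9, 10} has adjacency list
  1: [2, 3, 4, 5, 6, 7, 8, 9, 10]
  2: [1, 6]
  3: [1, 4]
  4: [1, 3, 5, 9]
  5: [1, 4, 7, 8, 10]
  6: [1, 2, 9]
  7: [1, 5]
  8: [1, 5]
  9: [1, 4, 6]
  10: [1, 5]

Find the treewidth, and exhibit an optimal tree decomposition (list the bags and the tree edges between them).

Treewidth 2.
One optimal decomposition is:
Bags: B1 = {1, 4, 9}  B2 = {1, 4, 5}  B3 = {1, 5, 10}  B4 = {1, 5, 7}  B5 = {1, 3, 4}  B6 = {1, 6, 9}  B7 = {1, 5, 8}  B8 = {1, 2, 6}
Tree: B1–B2, B2–B3, B2–B4, B1–B5, B1–B6, B4–B7, B6–B8

Each bag holds 3 vertices, so the decomposition has width 2, which upper-bounds the treewidth. Conversely, {1, 2, 6} is a clique of size 3, and the vertices of any clique must share a bag in every tree decomposition; so some bag has ≥ 3 vertices and tw(G) ≥ 2. Therefore the treewidth is 2.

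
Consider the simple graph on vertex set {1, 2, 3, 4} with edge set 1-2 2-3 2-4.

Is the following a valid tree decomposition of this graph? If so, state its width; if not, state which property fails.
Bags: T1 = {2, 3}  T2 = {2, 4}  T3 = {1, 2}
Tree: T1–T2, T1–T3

Checking the three conditions: (i) the bags cover all of {1, 2, 3, 4}; (ii) for each edge, some bag contains both endpoints; (iii) the bags containing any fixed vertex form a subtree. All hold, so the decomposition is valid with width 2 − 1 = 1.

Yes; width 1.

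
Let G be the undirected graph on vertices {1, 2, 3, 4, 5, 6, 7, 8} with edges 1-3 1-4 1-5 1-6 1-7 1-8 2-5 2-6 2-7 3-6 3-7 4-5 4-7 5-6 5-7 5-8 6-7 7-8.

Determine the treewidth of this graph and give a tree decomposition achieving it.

Treewidth 3.
One optimal decomposition is:
Bags: B1 = {1, 5, 7, 8}  B2 = {1, 5, 6, 7}  B3 = {1, 4, 5, 7}  B4 = {1, 3, 6, 7}  B5 = {2, 5, 6, 7}
Tree: B1–B2, B1–B3, B2–B4, B2–B5

The largest bag has 4 vertices, giving width 3; this decomposition certifies tw(G) ≤ 3. On the other hand G contains the 4-clique {1, 3, 6, 7}. A clique must lie in a single bag of any decomposition, so no decomposition can have width below 3. Combining the bounds, tw(G) = 3.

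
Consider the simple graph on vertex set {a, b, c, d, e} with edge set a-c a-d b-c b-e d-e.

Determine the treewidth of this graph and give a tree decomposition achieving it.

The largest bag has 3 vertices, giving width 2; this decomposition certifies tw(G) ≤ 2. The edges b–e–d–a–c–b form a cycle, so G is not a tree and its treewidth is at least 2. The upper and lower bounds meet at 2, so that is the treewidth.

Treewidth 2.
Bags: B1 = {b, d, e}  B2 = {a, b, d}  B3 = {a, b, c}
Tree: B1–B2, B2–B3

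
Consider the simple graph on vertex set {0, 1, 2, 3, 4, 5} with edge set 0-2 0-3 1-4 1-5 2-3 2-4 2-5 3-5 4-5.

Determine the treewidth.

A width-2 tree decomposition is:
Bags: B1 = {2, 3, 5}  B2 = {0, 2, 3}  B3 = {2, 4, 5}  B4 = {1, 4, 5}
Tree: B1–B2, B1–B3, B3–B4
Each bag holds 3 vertices, so the decomposition has width 2, which upper-bounds the treewidth. On the other hand G contains the 3-clique {1, 4, 5}. A clique must lie in a single bag of any decomposition, so no decomposition can have width below 2. The upper and lower bounds meet at 2, so that is the treewidth.

2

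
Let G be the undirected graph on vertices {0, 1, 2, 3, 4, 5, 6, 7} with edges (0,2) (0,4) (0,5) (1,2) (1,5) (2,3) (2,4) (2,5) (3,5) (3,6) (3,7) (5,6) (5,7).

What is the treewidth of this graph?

A width-2 tree decomposition is:
Bags: B1 = {2, 3, 5}  B2 = {3, 5, 6}  B3 = {0, 2, 5}  B4 = {1, 2, 5}  B5 = {0, 2, 4}  B6 = {3, 5, 7}
Tree: B1–B2, B1–B3, B1–B4, B3–B5, B1–B6
Each bag holds 3 vertices, so the decomposition has width 2, which upper-bounds the treewidth. On the other hand G contains the 3-clique {0, 2, 4}. A clique must lie in a single bag of any decomposition, so no decomposition can have width below 2. Therefore the treewidth is 2.

2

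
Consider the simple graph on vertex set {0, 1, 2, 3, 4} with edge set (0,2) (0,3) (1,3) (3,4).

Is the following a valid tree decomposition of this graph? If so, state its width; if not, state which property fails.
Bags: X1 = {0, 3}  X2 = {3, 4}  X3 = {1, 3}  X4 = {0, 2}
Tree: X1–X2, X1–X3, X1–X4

Yes; width 1.

Vertex coverage: the bags together contain {0, 1, 2, 3, 4}, the full vertex set. Edge coverage: each edge of G has both endpoints in at least one bag. Running intersection: for every vertex, the bags containing it form a connected subtree. All three properties hold, so this is a valid tree decomposition of width max|bag| − 1 = 1, and hence tw(G) ≤ 1.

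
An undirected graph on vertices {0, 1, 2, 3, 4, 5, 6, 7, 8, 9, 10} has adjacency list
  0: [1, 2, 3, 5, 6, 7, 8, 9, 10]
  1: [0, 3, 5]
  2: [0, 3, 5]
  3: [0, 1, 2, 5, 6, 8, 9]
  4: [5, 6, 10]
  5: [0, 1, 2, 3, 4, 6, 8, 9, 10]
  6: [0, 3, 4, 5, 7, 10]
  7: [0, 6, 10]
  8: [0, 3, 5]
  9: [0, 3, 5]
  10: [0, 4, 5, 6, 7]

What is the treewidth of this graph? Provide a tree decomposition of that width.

Treewidth 3.
One such decomposition:
Bags: B1 = {0, 3, 5, 6}  B2 = {0, 5, 6, 10}  B3 = {0, 3, 5, 9}  B4 = {0, 6, 7, 10}  B5 = {4, 5, 6, 10}  B6 = {0, 1, 3, 5}  B7 = {0, 3, 5, 8}  B8 = {0, 2, 3, 5}
Tree: B1–B2, B1–B3, B2–B4, B2–B5, B3–B6, B6–B7, B3–B8

Every bag has size at most 4, so the width is 4 − 1 = 3 and tw(G) ≤ 3. On the other hand G contains the 4-clique {0, 5, 6, 10}. A clique must lie in a single bag of any decomposition, so no decomposition can have width below 3. Combining the bounds, tw(G) = 3.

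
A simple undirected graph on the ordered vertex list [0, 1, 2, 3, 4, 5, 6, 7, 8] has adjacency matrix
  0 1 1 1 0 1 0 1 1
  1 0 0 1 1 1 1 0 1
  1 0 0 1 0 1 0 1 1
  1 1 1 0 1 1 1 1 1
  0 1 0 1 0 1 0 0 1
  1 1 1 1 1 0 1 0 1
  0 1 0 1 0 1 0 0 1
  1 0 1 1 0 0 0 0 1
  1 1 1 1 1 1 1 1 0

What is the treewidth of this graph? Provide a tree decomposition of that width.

Every bag has size at most 5, so the width is 5 − 1 = 4 and tw(G) ≤ 4. On the other hand G contains the 5-clique {0, 1, 3, 5, 8}. A clique must lie in a single bag of any decomposition, so no decomposition can have width below 4. The upper and lower bounds meet at 4, so that is the treewidth.

Treewidth 4.
One optimal decomposition is:
Bags: B1 = {0, 1, 3, 5, 8}  B2 = {0, 2, 3, 5, 8}  B3 = {1, 3, 5, 6, 8}  B4 = {0, 2, 3, 7, 8}  B5 = {1, 3, 4, 5, 8}
Tree: B1–B2, B1–B3, B2–B4, B1–B5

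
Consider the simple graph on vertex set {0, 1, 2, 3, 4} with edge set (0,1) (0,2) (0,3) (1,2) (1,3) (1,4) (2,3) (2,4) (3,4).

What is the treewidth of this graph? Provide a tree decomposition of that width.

Each bag holds 4 vertices, so the decomposition has width 3, which upper-bounds the treewidth. Conversely, {0, 1, 2, 3} is a clique of size 4, and the vertices of any clique must share a bag in every tree decomposition; so some bag has ≥ 4 vertices and tw(G) ≥ 3. Therefore the treewidth is 3.

Treewidth 3.
One optimal decomposition is:
Bags: B1 = {0, 1, 2, 3}  B2 = {1, 2, 3, 4}
Tree: B1–B2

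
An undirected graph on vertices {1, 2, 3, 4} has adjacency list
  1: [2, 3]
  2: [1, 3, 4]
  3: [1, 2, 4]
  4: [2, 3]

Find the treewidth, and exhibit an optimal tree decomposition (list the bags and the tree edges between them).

Every bag has size at most 3, so the width is 3 − 1 = 2 and tw(G) ≤ 2. For the lower bound, the 3 vertices {1, 2, 3} are pairwise adjacent, and any tree decomposition puts a clique entirely inside one bag — forcing width ≥ 2. Hence tw(G) = 2 exactly.

Treewidth 2.
Bags: B1 = {2, 3, 4}  B2 = {1, 2, 3}
Tree: B1–B2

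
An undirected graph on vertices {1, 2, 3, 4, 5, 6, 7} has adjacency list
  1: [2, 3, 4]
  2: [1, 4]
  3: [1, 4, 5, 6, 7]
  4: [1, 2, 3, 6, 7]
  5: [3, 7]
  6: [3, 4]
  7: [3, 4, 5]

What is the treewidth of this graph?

2

A width-2 tree decomposition is:
Bags: B1 = {3, 4, 6}  B2 = {1, 3, 4}  B3 = {1, 2, 4}  B4 = {3, 4, 7}  B5 = {3, 5, 7}
Tree: B1–B2, B2–B3, B2–B4, B4–B5
The largest bag has 3 vertices, giving width 2; this decomposition certifies tw(G) ≤ 2. Conversely, {1, 2, 4} is a clique of size 3, and the vertices of any clique must share a bag in every tree decomposition; so some bag has ≥ 3 vertices and tw(G) ≥ 2. Combining the bounds, tw(G) = 2.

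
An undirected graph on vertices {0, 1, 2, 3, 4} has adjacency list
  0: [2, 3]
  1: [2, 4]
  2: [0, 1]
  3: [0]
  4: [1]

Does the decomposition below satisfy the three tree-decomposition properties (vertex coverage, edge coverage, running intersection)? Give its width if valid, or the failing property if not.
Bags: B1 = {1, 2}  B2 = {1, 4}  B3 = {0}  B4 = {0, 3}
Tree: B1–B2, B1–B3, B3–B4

A tree decomposition must satisfy three properties: every vertex lies in some bag; for every edge, both endpoints lie together in some bag; and for every vertex, the bags containing it form a connected subtree. Here edge (2,0) lies in no bag, so the decomposition is invalid.

No — edge (2,0) lies in no bag.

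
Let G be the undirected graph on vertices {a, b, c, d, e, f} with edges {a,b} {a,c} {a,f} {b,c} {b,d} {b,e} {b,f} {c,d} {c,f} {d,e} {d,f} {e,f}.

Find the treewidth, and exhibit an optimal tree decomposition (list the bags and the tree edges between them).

Treewidth 3.
One optimal decomposition is:
Bags: B1 = {a, b, c, f}  B2 = {b, c, d, f}  B3 = {b, d, e, f}
Tree: B1–B2, B2–B3

The largest bag has 4 vertices, giving width 3; this decomposition certifies tw(G) ≤ 3. Conversely, {b, d, e, f} is a clique of size 4, and the vertices of any clique must share a bag in every tree decomposition; so some bag has ≥ 4 vertices and tw(G) ≥ 3. Therefore the treewidth is 3.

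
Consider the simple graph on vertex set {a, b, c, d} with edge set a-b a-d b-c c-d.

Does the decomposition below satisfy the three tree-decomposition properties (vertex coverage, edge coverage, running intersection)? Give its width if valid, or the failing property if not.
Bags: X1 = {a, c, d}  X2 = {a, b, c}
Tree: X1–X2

Yes; width 2.

Every vertex of G appears in some bag (union = {a, b, c, d}); every edge is covered by a bag; and for each vertex v the set of bags containing v is connected in the bag tree. The decomposition is therefore valid. The largest bag has 3 vertices, so the width is 2.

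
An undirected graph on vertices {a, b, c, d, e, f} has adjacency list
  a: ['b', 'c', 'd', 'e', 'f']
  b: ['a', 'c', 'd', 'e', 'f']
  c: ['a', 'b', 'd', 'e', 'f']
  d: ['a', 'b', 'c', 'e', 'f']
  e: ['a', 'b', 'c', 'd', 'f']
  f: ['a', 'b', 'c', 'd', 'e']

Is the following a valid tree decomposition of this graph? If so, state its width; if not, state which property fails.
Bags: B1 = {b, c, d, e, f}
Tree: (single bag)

A tree decomposition must satisfy three properties: every vertex lies in some bag; for every edge, both endpoints lie together in some bag; and for every vertex, the bags containing it form a connected subtree. Here vertex a appears in no bag, so the decomposition is invalid.

No — vertex a appears in no bag.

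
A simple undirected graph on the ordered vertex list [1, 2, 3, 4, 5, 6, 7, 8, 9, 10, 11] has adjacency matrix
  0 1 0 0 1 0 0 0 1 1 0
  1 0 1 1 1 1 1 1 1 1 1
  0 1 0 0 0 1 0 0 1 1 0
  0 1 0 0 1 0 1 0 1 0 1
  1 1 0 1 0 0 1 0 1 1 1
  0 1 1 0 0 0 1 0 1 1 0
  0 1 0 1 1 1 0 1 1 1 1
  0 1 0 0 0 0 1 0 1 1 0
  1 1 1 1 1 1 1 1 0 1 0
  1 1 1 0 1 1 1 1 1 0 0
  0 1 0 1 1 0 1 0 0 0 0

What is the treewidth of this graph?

A width-4 tree decomposition is:
Bags: B1 = {2, 5, 7, 9, 10}  B2 = {1, 2, 5, 9, 10}  B3 = {2, 6, 7, 9, 10}  B4 = {2, 4, 5, 7, 9}  B5 = {2, 4, 5, 7, 11}  B6 = {2, 7, 8, 9, 10}  B7 = {2, 3, 6, 9, 10}
Tree: B1–B2, B1–B3, B1–B4, B4–B5, B1–B6, B3–B7
Each bag holds 5 vertices, so the decomposition has width 4, which upper-bounds the treewidth. On the other hand G contains the 5-clique {1, 2, 5, 9, 10}. A clique must lie in a single bag of any decomposition, so no decomposition can have width below 4. Combining the bounds, tw(G) = 4.

4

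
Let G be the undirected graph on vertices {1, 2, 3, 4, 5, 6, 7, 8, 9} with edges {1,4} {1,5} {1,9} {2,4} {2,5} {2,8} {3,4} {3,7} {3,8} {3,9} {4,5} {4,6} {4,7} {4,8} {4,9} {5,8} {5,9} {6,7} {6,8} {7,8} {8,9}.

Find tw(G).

A width-3 tree decomposition is:
Bags: B1 = {2, 4, 5, 8}  B2 = {4, 5, 8, 9}  B3 = {3, 4, 8, 9}  B4 = {1, 4, 5, 9}  B5 = {3, 4, 7, 8}  B6 = {4, 6, 7, 8}
Tree: B1–B2, B2–B3, B2–B4, B3–B5, B5–B6
Each bag holds 4 vertices, so the decomposition has width 3, which upper-bounds the treewidth. Conversely, {2, 4, 5, 8} is a clique of size 4, and the vertices of any clique must share a bag in every tree decomposition; so some bag has ≥ 4 vertices and tw(G) ≥ 3. The upper and lower bounds meet at 3, so that is the treewidth.

3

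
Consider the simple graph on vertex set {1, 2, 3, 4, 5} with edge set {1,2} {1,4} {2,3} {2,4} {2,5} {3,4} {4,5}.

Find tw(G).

A width-2 tree decomposition is:
Bags: B1 = {2, 4, 5}  B2 = {2, 3, 4}  B3 = {1, 2, 4}
Tree: B1–B2, B2–B3
The largest bag has 3 vertices, giving width 2; this decomposition certifies tw(G) ≤ 2. For the lower bound, the 3 vertices {1, 2, 4} are pairwise adjacent, and any tree decomposition puts a clique entirely inside one bag — forcing width ≥ 2. Therefore the treewidth is 2.

2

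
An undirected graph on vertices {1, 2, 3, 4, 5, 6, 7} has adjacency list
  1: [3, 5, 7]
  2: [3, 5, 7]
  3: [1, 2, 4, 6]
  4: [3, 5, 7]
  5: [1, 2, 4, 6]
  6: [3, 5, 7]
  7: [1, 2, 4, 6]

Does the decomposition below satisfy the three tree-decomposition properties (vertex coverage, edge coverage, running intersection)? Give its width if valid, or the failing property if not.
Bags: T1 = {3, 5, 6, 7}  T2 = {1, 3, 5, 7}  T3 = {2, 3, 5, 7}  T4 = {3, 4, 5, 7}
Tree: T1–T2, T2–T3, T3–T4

Every vertex of G appears in some bag (union = {1, 2, 3, 4, 5, 6, 7}); every edge is covered by a bag; and for each vertex v the set of bags containing v is connected in the bag tree. The decomposition is therefore valid. The largest bag has 4 vertices, so the width is 3.

Yes; width 3.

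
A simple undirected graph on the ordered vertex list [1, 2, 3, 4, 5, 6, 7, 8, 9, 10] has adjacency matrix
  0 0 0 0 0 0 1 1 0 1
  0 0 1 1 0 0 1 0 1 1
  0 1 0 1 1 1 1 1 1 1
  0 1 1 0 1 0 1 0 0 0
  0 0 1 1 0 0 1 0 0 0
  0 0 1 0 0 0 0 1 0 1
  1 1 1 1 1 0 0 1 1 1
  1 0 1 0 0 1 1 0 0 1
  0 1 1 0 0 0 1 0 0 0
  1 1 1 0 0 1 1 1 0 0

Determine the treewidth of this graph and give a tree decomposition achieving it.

Each bag holds 4 vertices, so the decomposition has width 3, which upper-bounds the treewidth. For the lower bound, the 4 vertices {1, 7, 8, 10} are pairwise adjacent, and any tree decomposition puts a clique entirely inside one bag — forcing width ≥ 3. Combining the bounds, tw(G) = 3.

Treewidth 3.
Bags: B1 = {2, 3, 7, 10}  B2 = {2, 3, 4, 7}  B3 = {3, 7, 8, 10}  B4 = {3, 4, 5, 7}  B5 = {2, 3, 7, 9}  B6 = {3, 6, 8, 10}  B7 = {1, 7, 8, 10}
Tree: B1–B2, B1–B3, B2–B4, B1–B5, B3–B6, B3–B7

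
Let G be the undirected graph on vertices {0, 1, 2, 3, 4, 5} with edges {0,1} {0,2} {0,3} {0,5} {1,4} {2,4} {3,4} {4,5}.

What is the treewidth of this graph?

A width-2 tree decomposition is:
Bags: B1 = {0, 4, 5}  B2 = {0, 1, 4}  B3 = {0, 2, 4}  B4 = {0, 3, 4}
Tree: B1–B2, B2–B3, B3–B4
Every bag has size at most 3, so the width is 3 − 1 = 2 and tw(G) ≤ 2. Since 5–4–1–0–5 is a cycle in G, G is not acyclic. Forests are exactly the graphs of treewidth ≤ 1, so tw(G) ≥ 2. The upper and lower bounds meet at 2, so that is the treewidth.

2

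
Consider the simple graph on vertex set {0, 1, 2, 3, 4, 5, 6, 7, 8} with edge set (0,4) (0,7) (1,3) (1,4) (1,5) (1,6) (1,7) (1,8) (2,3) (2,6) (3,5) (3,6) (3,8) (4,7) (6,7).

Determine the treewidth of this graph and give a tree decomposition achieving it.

Treewidth 2.
One optimal decomposition is:
Bags: B1 = {1, 6, 7}  B2 = {1, 3, 6}  B3 = {1, 3, 8}  B4 = {1, 4, 7}  B5 = {2, 3, 6}  B6 = {0, 4, 7}  B7 = {1, 3, 5}
Tree: B1–B2, B2–B3, B1–B4, B2–B5, B4–B6, B3–B7

Each bag holds 3 vertices, so the decomposition has width 2, which upper-bounds the treewidth. For the lower bound, the 3 vertices {0, 4, 7} are pairwise adjacent, and any tree decomposition puts a clique entirely inside one bag — forcing width ≥ 2. Combining the bounds, tw(G) = 2.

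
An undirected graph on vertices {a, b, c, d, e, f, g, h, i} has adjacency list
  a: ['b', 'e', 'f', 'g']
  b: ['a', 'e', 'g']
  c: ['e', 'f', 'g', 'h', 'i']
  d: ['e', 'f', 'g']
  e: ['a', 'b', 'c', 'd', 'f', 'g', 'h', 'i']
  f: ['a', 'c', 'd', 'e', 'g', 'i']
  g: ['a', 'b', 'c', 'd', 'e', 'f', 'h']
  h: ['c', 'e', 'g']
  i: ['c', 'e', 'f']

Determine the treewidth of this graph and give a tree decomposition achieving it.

Treewidth 3.
Bags: B1 = {d, e, f, g}  B2 = {a, e, f, g}  B3 = {c, e, f, g}  B4 = {c, e, f, i}  B5 = {c, e, g, h}  B6 = {a, b, e, g}
Tree: B1–B2, B2–B3, B3–B4, B3–B5, B2–B6

Each bag holds 4 vertices, so the decomposition has width 3, which upper-bounds the treewidth. For the lower bound, the 4 vertices {c, e, g, h} are pairwise adjacent, and any tree decomposition puts a clique entirely inside one bag — forcing width ≥ 3. Combining the bounds, tw(G) = 3.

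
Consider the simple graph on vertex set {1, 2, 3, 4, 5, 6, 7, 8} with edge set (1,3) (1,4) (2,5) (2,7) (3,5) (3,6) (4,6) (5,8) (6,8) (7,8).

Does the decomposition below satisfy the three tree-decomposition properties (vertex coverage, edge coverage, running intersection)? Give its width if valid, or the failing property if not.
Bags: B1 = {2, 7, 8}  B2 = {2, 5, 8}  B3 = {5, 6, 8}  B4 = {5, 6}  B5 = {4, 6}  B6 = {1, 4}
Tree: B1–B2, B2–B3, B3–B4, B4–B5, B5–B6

A tree decomposition must satisfy three properties: every vertex lies in some bag; for every edge, both endpoints lie together in some bag; and for every vertex, the bags containing it form a connected subtree. Here vertex 3 appears in no bag, so the decomposition is invalid.

No — vertex 3 appears in no bag.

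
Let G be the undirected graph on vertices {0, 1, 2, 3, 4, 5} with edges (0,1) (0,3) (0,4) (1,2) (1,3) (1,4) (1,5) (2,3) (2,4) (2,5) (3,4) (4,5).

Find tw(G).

3

A width-3 tree decomposition is:
Bags: B1 = {0, 1, 3, 4}  B2 = {1, 2, 3, 4}  B3 = {1, 2, 4, 5}
Tree: B1–B2, B2–B3
Every bag has size at most 4, so the width is 4 − 1 = 3 and tw(G) ≤ 3. On the other hand G contains the 4-clique {0, 1, 3, 4}. A clique must lie in a single bag of any decomposition, so no decomposition can have width below 3. Therefore the treewidth is 3.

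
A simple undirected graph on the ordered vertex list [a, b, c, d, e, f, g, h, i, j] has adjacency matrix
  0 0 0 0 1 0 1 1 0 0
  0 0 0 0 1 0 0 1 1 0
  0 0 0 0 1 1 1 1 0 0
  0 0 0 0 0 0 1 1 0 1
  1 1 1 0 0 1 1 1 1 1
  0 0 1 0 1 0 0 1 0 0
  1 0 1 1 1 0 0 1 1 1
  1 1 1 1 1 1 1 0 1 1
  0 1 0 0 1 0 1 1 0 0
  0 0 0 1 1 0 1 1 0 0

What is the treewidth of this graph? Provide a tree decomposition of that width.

Treewidth 3.
One such decomposition:
Bags: B1 = {e, g, h, j}  B2 = {c, e, g, h}  B3 = {e, g, h, i}  B4 = {a, e, g, h}  B5 = {c, e, f, h}  B6 = {b, e, h, i}  B7 = {d, g, h, j}
Tree: B1–B2, B1–B3, B3–B4, B2–B5, B3–B6, B1–B7

Each bag holds 4 vertices, so the decomposition has width 3, which upper-bounds the treewidth. For the lower bound, the 4 vertices {d, g, h, j} are pairwise adjacent, and any tree decomposition puts a clique entirely inside one bag — forcing width ≥ 3. The upper and lower bounds meet at 3, so that is the treewidth.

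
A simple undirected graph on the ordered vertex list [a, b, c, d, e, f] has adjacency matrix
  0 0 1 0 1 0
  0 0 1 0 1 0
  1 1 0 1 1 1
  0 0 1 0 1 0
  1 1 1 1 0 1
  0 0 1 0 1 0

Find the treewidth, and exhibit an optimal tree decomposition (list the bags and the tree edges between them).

The largest bag has 3 vertices, giving width 2; this decomposition certifies tw(G) ≤ 2. Conversely, {c, d, e} is a clique of size 3, and the vertices of any clique must share a bag in every tree decomposition; so some bag has ≥ 3 vertices and tw(G) ≥ 2. Therefore the treewidth is 2.

Treewidth 2.
Bags: B1 = {c, e, f}  B2 = {b, c, e}  B3 = {c, d, e}  B4 = {a, c, e}
Tree: B1–B2, B2–B3, B3–B4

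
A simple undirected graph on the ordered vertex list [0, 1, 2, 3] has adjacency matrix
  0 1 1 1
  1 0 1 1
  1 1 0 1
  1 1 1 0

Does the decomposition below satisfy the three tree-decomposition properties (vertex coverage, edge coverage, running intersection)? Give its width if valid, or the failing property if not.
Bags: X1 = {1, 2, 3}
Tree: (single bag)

No — vertex 0 appears in no bag.

A tree decomposition must satisfy three properties: every vertex lies in some bag; for every edge, both endpoints lie together in some bag; and for every vertex, the bags containing it form a connected subtree. Here vertex 0 appears in no bag, so the decomposition is invalid.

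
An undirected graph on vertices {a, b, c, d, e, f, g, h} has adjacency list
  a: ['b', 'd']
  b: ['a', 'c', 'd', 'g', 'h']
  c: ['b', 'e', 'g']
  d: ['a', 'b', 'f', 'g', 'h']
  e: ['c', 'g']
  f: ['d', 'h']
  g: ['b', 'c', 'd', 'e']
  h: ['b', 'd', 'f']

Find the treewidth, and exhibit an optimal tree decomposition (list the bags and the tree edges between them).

The largest bag has 3 vertices, giving width 2; this decomposition certifies tw(G) ≤ 2. On the other hand G contains the 3-clique {d, f, h}. A clique must lie in a single bag of any decomposition, so no decomposition can have width below 2. Combining the bounds, tw(G) = 2.

Treewidth 2.
Bags: B1 = {b, d, g}  B2 = {b, c, g}  B3 = {b, d, h}  B4 = {a, b, d}  B5 = {c, e, g}  B6 = {d, f, h}
Tree: B1–B2, B1–B3, B3–B4, B2–B5, B3–B6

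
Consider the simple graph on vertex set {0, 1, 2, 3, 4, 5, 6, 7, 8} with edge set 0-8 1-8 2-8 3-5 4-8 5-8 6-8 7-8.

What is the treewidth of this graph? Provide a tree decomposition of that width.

Treewidth 1.
Bags: B1 = {2, 8}  B2 = {5, 8}  B3 = {3, 5}  B4 = {6, 8}  B5 = {0, 8}  B6 = {4, 8}  B7 = {1, 8}  B8 = {7, 8}
Tree: B1–B2, B2–B3, B2–B4, B4–B5, B2–B6, B2–B7, B1–B8

Every bag has size at most 2, so the width is 2 − 1 = 1 and tw(G) ≤ 1. Any graph with an edge has treewidth ≥ 1, and G has the edge 2–8. Therefore the treewidth is 1.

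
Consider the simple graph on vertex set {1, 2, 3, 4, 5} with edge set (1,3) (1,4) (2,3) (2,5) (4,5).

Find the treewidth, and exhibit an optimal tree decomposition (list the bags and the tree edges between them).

Treewidth 2.
One optimal decomposition is:
Bags: B1 = {1, 4, 5}  B2 = {1, 2, 5}  B3 = {1, 2, 3}
Tree: B1–B2, B2–B3

The largest bag has 3 vertices, giving width 2; this decomposition certifies tw(G) ≤ 2. The edges 1–4–5–2–3–1 form a cycle, so G is not a tree and its treewidth is at least 2. Therefore the treewidth is 2.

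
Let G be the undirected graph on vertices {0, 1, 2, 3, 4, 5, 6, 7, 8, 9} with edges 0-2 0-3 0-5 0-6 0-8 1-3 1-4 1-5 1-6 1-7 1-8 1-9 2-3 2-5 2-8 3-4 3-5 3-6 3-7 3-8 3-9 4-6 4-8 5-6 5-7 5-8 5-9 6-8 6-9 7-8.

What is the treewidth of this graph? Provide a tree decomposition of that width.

Treewidth 4.
One optimal decomposition is:
Bags: B1 = {1, 3, 5, 6, 8}  B2 = {0, 3, 5, 6, 8}  B3 = {1, 3, 5, 6, 9}  B4 = {1, 3, 5, 7, 8}  B5 = {1, 3, 4, 6, 8}  B6 = {0, 2, 3, 5, 8}
Tree: B1–B2, B1–B3, B1–B4, B1–B5, B2–B6

Every bag has size at most 5, so the width is 5 − 1 = 4 and tw(G) ≤ 4. On the other hand G contains the 5-clique {1, 3, 4, 6, 8}. A clique must lie in a single bag of any decomposition, so no decomposition can have width below 4. The upper and lower bounds meet at 4, so that is the treewidth.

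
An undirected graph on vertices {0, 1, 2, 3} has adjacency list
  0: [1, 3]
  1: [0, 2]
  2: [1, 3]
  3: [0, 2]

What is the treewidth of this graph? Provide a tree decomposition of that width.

Every bag has size at most 3, so the width is 3 − 1 = 2 and tw(G) ≤ 2. Since 1–2–3–0–1 is a cycle in G, G is not acyclic. Forests are exactly the graphs of treewidth ≤ 1, so tw(G) ≥ 2. Hence tw(G) = 2 exactly.

Treewidth 2.
One optimal decomposition is:
Bags: B1 = {1, 2, 3}  B2 = {0, 1, 3}
Tree: B1–B2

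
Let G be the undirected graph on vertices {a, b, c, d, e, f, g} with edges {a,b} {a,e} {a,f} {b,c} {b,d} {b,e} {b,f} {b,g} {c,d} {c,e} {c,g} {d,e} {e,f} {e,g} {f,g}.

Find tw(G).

A width-3 tree decomposition is:
Bags: B1 = {b, c, e, g}  B2 = {b, e, f, g}  B3 = {b, c, d, e}  B4 = {a, b, e, f}
Tree: B1–B2, B1–B3, B2–B4
Each bag holds 4 vertices, so the decomposition has width 3, which upper-bounds the treewidth. Conversely, {b, c, d, e} is a clique of size 4, and the vertices of any clique must share a bag in every tree decomposition; so some bag has ≥ 4 vertices and tw(G) ≥ 3. Therefore the treewidth is 3.

3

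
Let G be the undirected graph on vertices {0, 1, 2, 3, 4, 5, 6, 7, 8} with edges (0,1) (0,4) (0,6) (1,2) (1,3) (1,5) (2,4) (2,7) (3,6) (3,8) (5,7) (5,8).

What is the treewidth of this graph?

A width-3 tree decomposition is:
Bags: B1 = {0, 2, 4, 7}  B2 = {0, 1, 2, 7}  B3 = {0, 1, 5, 7}  B4 = {0, 1, 5, 6}  B5 = {1, 3, 5, 6}  B6 = {3, 5, 6, 8}
Tree: B1–B2, B2–B3, B3–B4, B4–B5, B5–B6
Each bag holds 4 vertices, so the decomposition has width 3, which upper-bounds the treewidth. For the lower bound: the 4 vertex sets {2,4,7}, {0}, {1}, {3,5,6,8} are disjoint, each induces a connected subgraph, and every pair is joined by at least one edge of G. Contracting each set to a single vertex therefore yields K_{4} as a minor, and since treewidth is minor-monotone, tw(G) ≥ tw(K_{4}) = 3. Combining the bounds, tw(G) = 3.

3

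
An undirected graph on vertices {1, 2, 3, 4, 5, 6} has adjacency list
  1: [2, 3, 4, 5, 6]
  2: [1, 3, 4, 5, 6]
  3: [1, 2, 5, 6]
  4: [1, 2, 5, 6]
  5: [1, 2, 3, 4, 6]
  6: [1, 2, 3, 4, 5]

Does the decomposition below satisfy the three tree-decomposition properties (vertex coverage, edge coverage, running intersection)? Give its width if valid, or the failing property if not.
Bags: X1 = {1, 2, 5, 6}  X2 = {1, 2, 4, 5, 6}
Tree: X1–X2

No — vertex 3 appears in no bag.

A tree decomposition must satisfy three properties: every vertex lies in some bag; for every edge, both endpoints lie together in some bag; and for every vertex, the bags containing it form a connected subtree. Here vertex 3 appears in no bag, so the decomposition is invalid.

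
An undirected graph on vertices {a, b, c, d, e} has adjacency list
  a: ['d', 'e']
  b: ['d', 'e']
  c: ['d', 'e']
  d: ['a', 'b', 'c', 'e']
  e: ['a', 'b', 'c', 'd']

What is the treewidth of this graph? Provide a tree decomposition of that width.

Treewidth 2.
One optimal decomposition is:
Bags: B1 = {a, d, e}  B2 = {b, d, e}  B3 = {c, d, e}
Tree: B1–B2, B2–B3

Every bag has size at most 3, so the width is 3 − 1 = 2 and tw(G) ≤ 2. For the lower bound, the 3 vertices {c, d, e} are pairwise adjacent, and any tree decomposition puts a clique entirely inside one bag — forcing width ≥ 2. Combining the bounds, tw(G) = 2.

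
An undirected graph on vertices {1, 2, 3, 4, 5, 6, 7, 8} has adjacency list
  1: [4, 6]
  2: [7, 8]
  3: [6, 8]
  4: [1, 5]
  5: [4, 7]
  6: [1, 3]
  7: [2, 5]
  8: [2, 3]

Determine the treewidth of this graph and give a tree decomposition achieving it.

Every bag has size at most 3, so the width is 3 − 1 = 2 and tw(G) ≤ 2. For the lower bound, G contains the cycle 1–4–5–7–2–8–3–6–1, so G is not a forest; only forests have treewidth ≤ 1, hence tw(G) ≥ 2. Therefore the treewidth is 2.

Treewidth 2.
Bags: B1 = {1, 4, 5}  B2 = {1, 5, 7}  B3 = {1, 2, 7}  B4 = {1, 2, 8}  B5 = {1, 3, 8}  B6 = {1, 3, 6}
Tree: B1–B2, B2–B3, B3–B4, B4–B5, B5–B6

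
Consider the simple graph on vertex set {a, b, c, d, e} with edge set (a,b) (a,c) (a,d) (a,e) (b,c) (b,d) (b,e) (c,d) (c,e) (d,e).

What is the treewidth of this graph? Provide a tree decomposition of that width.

With just one bag of size 5, the width is 5 − 1 = 4, so tw(G) ≤ 4. For the lower bound, the 5 vertices {a, b, c, d, e} are pairwise adjacent, and any tree decomposition puts a clique entirely inside one bag — forcing width ≥ 4. Combining the bounds, tw(G) = 4.

Treewidth 4.
Bags: B1 = {a, b, c, d, e}
Tree: (single bag)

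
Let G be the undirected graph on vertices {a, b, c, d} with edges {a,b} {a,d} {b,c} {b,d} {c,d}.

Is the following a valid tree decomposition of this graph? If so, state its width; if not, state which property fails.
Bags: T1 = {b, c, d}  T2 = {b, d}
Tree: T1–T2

A tree decomposition must satisfy three properties: every vertex lies in some bag; for every edge, both endpoints lie together in some bag; and for every vertex, the bags containing it form a connected subtree. Here vertex a appears in no bag, so the decomposition is invalid.

No — vertex a appears in no bag.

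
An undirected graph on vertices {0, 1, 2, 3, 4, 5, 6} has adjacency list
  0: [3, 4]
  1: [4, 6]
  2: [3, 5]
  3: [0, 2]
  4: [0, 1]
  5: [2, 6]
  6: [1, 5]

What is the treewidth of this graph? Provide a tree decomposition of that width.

Treewidth 2.
One optimal decomposition is:
Bags: B1 = {2, 5, 6}  B2 = {1, 2, 6}  B3 = {1, 2, 4}  B4 = {0, 2, 4}  B5 = {0, 2, 3}
Tree: B1–B2, B2–B3, B3–B4, B4–B5

Every bag has size at most 3, so the width is 3 − 1 = 2 and tw(G) ≤ 2. For the lower bound, G contains the cycle 2–5–6–1–4–0–3–2, so G is not a forest; only forests have treewidth ≤ 1, hence tw(G) ≥ 2. Therefore the treewidth is 2.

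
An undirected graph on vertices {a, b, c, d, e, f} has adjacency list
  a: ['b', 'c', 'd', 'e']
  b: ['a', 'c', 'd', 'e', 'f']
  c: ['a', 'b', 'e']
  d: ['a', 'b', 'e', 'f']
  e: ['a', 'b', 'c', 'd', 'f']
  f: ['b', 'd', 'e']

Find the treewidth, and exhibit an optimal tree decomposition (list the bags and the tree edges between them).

Each bag holds 4 vertices, so the decomposition has width 3, which upper-bounds the treewidth. On the other hand G contains the 4-clique {b, d, e, f}. A clique must lie in a single bag of any decomposition, so no decomposition can have width below 3. Hence tw(G) = 3 exactly.

Treewidth 3.
One such decomposition:
Bags: B1 = {a, b, c, e}  B2 = {a, b, d, e}  B3 = {b, d, e, f}
Tree: B1–B2, B2–B3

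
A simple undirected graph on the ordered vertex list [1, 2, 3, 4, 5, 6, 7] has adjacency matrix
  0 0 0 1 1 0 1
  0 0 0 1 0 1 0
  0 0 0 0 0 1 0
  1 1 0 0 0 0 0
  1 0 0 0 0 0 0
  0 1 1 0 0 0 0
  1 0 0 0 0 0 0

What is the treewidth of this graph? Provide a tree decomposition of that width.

Every bag has size at most 2, so the width is 2 − 1 = 1 and tw(G) ≤ 1. Any graph with an edge has treewidth ≥ 1, and G has the edge 1–7. Therefore the treewidth is 1.

Treewidth 1.
One such decomposition:
Bags: B1 = {1, 7}  B2 = {1, 4}  B3 = {2, 4}  B4 = {2, 6}  B5 = {3, 6}  B6 = {1, 5}
Tree: B1–B2, B2–B3, B3–B4, B4–B5, B2–B6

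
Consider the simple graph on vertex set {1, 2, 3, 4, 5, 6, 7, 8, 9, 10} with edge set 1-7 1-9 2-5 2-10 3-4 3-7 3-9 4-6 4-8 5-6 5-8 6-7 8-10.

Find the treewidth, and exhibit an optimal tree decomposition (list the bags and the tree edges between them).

Each bag holds 3 vertices, so the decomposition has width 2, which upper-bounds the treewidth. For the lower bound, G contains the cycle 1–9–3–7–1, so G is not a forest; only forests have treewidth ≤ 1, hence tw(G) ≥ 2. The upper and lower bounds meet at 2, so that is the treewidth.

Treewidth 2.
One such decomposition:
Bags: B1 = {1, 7, 9}  B2 = {3, 7, 9}  B3 = {3, 6, 7}  B4 = {3, 4, 6}  B5 = {4, 5, 6}  B6 = {4, 5, 8}  B7 = {2, 5, 8}  B8 = {2, 8, 10}
Tree: B1–B2, B2–B3, B3–B4, B4–B5, B5–B6, B6–B7, B7–B8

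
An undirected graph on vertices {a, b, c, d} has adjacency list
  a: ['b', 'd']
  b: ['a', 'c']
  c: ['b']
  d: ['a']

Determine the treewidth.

1

A width-1 tree decomposition is:
Bags: B1 = {b, c}  B2 = {a, b}  B3 = {a, d}
Tree: B1–B2, B2–B3
Each bag holds 2 vertices, so the decomposition has width 1, which upper-bounds the treewidth. G has an edge, so its treewidth is at least 1. Hence tw(G) = 1 exactly.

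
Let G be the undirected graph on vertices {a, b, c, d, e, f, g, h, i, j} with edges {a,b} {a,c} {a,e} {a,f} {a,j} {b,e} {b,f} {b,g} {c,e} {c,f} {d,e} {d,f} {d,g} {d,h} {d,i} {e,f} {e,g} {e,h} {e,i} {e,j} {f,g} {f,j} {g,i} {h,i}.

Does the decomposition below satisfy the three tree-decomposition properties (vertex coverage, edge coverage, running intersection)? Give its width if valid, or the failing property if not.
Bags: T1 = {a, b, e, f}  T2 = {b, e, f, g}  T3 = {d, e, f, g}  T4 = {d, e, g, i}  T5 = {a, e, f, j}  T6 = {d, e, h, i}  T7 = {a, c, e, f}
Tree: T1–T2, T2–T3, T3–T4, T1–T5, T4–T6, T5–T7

Vertex coverage: the bags together contain {a, b, c, d, e, f, g, h, i, j}, the full vertex set. Edge coverage: each edge of G has both endpoints in at least one bag. Running intersection: for every vertex, the bags containing it form a connected subtree. All three properties hold, so this is a valid tree decomposition of width max|bag| − 1 = 3, and hence tw(G) ≤ 3.

Yes; width 3.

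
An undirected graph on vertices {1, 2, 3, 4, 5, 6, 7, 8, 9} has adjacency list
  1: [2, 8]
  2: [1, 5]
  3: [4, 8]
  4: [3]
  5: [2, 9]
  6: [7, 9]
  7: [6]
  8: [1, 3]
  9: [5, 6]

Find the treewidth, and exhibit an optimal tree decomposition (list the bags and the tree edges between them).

The largest bag has 2 vertices, giving width 1; this decomposition certifies tw(G) ≤ 1. Since G has at least one edge (e.g. 7–6), it is not an edgeless graph, so tw(G) ≥ 1. The upper and lower bounds meet at 1, so that is the treewidth.

Treewidth 1.
One optimal decomposition is:
Bags: B1 = {6, 7}  B2 = {6, 9}  B3 = {5, 9}  B4 = {2, 5}  B5 = {1, 2}  B6 = {1, 8}  B7 = {3, 8}  B8 = {3, 4}
Tree: B1–B2, B2–B3, B3–B4, B4–B5, B5–B6, B6–B7, B7–B8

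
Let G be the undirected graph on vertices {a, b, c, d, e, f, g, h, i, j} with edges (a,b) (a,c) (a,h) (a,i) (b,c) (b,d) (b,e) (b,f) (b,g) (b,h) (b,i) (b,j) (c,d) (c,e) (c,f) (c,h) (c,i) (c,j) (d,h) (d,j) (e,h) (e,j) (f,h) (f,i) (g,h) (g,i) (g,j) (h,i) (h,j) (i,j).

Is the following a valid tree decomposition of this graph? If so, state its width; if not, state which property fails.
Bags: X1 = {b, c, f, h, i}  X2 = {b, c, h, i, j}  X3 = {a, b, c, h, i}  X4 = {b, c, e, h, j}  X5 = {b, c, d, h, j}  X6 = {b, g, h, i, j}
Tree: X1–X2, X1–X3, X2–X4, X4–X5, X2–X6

Yes; width 4.

Vertex coverage: the bags together contain {a, b, c, d, e, f, g, h, i, j}, the full vertex set. Edge coverage: each edge of G has both endpoints in at least one bag. Running intersection: for every vertex, the bags containing it form a connected subtree. All three properties hold, so this is a valid tree decomposition of width max|bag| − 1 = 4, and hence tw(G) ≤ 4.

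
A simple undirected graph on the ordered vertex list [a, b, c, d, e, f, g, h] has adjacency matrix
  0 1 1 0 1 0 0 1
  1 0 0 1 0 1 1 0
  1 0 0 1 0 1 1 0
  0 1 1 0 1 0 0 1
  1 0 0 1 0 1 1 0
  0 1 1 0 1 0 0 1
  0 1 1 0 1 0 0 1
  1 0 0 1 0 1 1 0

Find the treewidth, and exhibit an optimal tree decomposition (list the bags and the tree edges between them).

Treewidth 4.
One such decomposition:
Bags: B1 = {b, c, d, e, h}  B2 = {b, c, e, g, h}  B3 = {a, b, c, e, h}  B4 = {b, c, e, f, h}
Tree: B1–B2, B2–B3, B3–B4

Each bag holds 5 vertices, so the decomposition has width 4, which upper-bounds the treewidth. For the lower bound: the 5 vertex sets {c,d}, {b,g}, {a,h}, {e}, {f} are disjoint, each induces a connected subgraph, and every pair is joined by at least one edge of G. Contracting each set to a single vertex therefore yields K_{5} as a minor, and since treewidth is minor-monotone, tw(G) ≥ tw(K_{5}) = 4. Hence tw(G) = 4 exactly.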